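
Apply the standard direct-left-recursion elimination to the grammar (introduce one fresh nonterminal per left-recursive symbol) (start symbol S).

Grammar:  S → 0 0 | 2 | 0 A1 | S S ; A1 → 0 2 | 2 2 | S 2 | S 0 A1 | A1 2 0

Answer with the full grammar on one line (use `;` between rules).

S → 0 0 S' | 2 S' | 0 A1 S'; A1 → 0 2 A1' | 2 2 A1' | S 2 A1' | S 0 A1 A1'; S' → S S' | ε; A1' → 2 0 A1' | ε

Directly left-recursive nonterminals: S, A1.
For S: α = {S}, β = {0 0, 2, 0 A1}. Rewrite as S → β S' and S' → α S' | ε.
For A1: α = {2 0}, β = {0 2, 2 2, S 2, S 0 A1}. Rewrite as A1 → β A1' and A1' → α A1' | ε.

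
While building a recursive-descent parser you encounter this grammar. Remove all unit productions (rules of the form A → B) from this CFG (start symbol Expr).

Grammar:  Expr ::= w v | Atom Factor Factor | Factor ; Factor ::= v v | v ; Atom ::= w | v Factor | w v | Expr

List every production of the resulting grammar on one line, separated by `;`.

Unit pairs: Atom ⇒* {Expr, Factor}; Expr ⇒* {Factor}.
For every A with A ⇒* B via unit rules, add B's non-unit alternatives to A; then delete every rule of the form X → Y.

Expr ::= v v | v | w v | Atom Factor Factor; Factor ::= v v | v; Atom ::= w | v Factor | w v | v v | v | Atom Factor Factor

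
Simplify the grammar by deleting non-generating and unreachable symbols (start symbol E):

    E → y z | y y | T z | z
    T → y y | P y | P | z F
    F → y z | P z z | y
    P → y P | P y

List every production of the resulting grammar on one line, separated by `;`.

Generating nonterminals: {E, F, T}.
Reachable from E after that: {E, F, T}.
Removed useless symbols: {P} and every production mentioning them.

E → y z | y y | T z | z; T → y y | z F; F → y z | y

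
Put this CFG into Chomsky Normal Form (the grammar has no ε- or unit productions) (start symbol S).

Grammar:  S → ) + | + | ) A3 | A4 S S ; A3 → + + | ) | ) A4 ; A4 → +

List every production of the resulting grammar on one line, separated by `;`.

Introduce a nonterminal for each terminal appearing in a rule of length ≥ 2: X1 → ), X2 → +.
Binarize each right-hand side of length ≥ 3 by chaining fresh nonterminals (Y1, Y2, …): affected rules were S → A4 S S.

S → X1 X2 | + | X1 A3 | A4 Y1; A3 → X2 X2 | ) | X1 A4; A4 → +; X1 → ); X2 → +; Y1 → S S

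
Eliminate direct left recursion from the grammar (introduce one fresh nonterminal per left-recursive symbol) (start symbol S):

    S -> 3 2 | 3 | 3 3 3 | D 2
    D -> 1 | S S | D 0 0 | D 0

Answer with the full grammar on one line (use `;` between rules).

S -> 3 2 | 3 | 3 3 3 | D 2; D -> 1 D' | S S D'; D' -> 0 0 D' | 0 D' | ε

Directly left-recursive nonterminal: D.
For D: α = {0 0, 0}, β = {1, S S}. Rewrite as D → β D' and D' → α D' | ε.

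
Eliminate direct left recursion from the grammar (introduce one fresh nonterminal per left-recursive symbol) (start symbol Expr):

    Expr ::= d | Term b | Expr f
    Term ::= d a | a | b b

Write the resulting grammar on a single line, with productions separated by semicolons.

Expr ::= d Expr1 | Term b Expr1; Term ::= d a | a | b b; Expr1 ::= f Expr1 | ε

Expr is directly left-recursive.
For Expr: α = {f}, β = {d, Term b}. Rewrite as Expr → β Expr1 and Expr1 → α Expr1 | ε.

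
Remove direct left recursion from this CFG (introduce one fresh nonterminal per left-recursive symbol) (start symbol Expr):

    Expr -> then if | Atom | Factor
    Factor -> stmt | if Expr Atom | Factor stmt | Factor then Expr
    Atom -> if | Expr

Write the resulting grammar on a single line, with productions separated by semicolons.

Expr -> then if | Atom | Factor; Factor -> stmt Factor1 | if Expr Atom Factor1; Atom -> if | Expr; Factor1 -> stmt Factor1 | then Expr Factor1 | ε

Factor is directly left-recursive.
For Factor: α = {stmt, then Expr}, β = {stmt, if Expr Atom}. Rewrite as Factor → β Factor1 and Factor1 → α Factor1 | ε.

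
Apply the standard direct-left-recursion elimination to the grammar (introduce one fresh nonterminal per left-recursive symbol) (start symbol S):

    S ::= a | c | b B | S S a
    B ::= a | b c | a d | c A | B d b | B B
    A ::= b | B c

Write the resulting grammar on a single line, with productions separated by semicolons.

S ::= a S' | c S' | b B S'; B ::= a B' | b c B' | a d B' | c A B'; A ::= b | B c; S' ::= S a S' | ε; B' ::= d b B' | B B' | ε

S, B are directly left-recursive.
For S: α = {S a}, β = {a, c, b B}. Rewrite as S → β S' and S' → α S' | ε.
For B: α = {d b, B}, β = {a, b c, a d, c A}. Rewrite as B → β B' and B' → α B' | ε.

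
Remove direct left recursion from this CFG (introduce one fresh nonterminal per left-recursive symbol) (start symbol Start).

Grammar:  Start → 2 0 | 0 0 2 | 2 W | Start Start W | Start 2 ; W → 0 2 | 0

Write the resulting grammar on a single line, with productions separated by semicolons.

Start → 2 0 Start1 | 0 0 2 Start1 | 2 W Start1; W → 0 2 | 0; Start1 → Start W Start1 | 2 Start1 | ε

Left recursion appears on Start.
For Start: α = {Start W, 2}, β = {2 0, 0 0 2, 2 W}. Rewrite as Start → β Start1 and Start1 → α Start1 | ε.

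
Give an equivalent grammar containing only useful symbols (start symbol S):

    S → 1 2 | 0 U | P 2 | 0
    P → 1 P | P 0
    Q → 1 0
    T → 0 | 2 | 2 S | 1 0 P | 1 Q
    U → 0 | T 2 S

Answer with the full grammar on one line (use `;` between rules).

S → 1 2 | 0 U | 0; Q → 1 0; T → 0 | 2 | 2 S | 1 Q; U → 0 | T 2 S

Generating nonterminals: {Q, S, T, U}.
Reachable from S after that: {Q, S, T, U}.
Removed useless symbols: {P} and every production mentioning them.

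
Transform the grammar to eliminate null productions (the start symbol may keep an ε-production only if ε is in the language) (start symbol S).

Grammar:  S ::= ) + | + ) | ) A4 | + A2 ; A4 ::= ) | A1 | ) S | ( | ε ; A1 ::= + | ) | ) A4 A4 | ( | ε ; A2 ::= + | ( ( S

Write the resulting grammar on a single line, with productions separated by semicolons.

Nullable nonterminals: {A1, A4}.
ε ∉ L(G), so no ε-production is kept.
For each production, add variants omitting each subset of nullable occurrences: S → ) A4 gives ) A4 | ). A1 → ) A4 A4 gives ) A4 A4 | ) A4.

S ::= ) + | + ) | ) A4 | ) | + A2; A4 ::= ) | A1 | ) S | (; A1 ::= + | ) | ) A4 A4 | ) A4 | (; A2 ::= + | ( ( S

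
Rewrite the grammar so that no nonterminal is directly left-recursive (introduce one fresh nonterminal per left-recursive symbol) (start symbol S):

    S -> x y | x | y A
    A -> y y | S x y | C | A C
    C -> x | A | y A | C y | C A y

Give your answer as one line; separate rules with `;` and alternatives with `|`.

S -> x y | x | y A; A -> y y A' | S x y A' | C A'; C -> x C' | A C' | y A C'; A' -> C A' | ε; C' -> y C' | A y C' | ε

Left recursion appears on A, C.
For A: α = {C}, β = {y y, S x y, C}. Rewrite as A → β A' and A' → α A' | ε.
For C: α = {y, A y}, β = {x, A, y A}. Rewrite as C → β C' and C' → α C' | ε.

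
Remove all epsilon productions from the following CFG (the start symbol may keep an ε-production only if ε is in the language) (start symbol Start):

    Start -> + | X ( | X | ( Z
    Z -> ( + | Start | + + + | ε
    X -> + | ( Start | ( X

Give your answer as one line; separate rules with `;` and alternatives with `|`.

Nullable set = {Z}.
ε ∉ L(G), so no ε-production is kept.
Add the nullable-subset variants: Start → ( Z gives ( Z | (.

Start -> + | X ( | X | ( Z | (; Z -> ( + | Start | + + +; X -> + | ( Start | ( X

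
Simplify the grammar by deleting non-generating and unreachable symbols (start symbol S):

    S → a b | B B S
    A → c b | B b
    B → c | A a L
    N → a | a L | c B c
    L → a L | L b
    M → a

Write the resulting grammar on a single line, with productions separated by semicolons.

S → a b | B B S; B → c

Generating nonterminals: {A, B, M, N, S}.
Reachable from S after that: {B, S}.
Removed useless symbols: {A, L, M, N} and every production mentioning them.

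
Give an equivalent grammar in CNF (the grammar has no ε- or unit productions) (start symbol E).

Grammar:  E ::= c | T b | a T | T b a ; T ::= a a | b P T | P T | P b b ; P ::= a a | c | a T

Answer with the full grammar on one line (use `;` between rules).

Introduce a nonterminal for each terminal appearing in a rule of length ≥ 2: X1 → b, X2 → a.
Binarize each right-hand side of length ≥ 3 by chaining fresh nonterminals (Y1, Y2, …): affected rules were E → T X1 X2; T → X1 P T; T → P X1 X1.

E ::= c | T X1 | X2 T | T Y1; T ::= X2 X2 | X1 Y2 | P T | P Y3; P ::= X2 X2 | c | X2 T; X1 ::= b; X2 ::= a; Y1 ::= X1 X2; Y2 ::= P T; Y3 ::= X1 X1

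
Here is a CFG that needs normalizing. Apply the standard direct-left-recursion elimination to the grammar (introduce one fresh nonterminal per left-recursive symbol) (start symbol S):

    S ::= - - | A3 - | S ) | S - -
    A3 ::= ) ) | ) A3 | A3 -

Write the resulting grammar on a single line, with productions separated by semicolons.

Left recursion appears on S, A3.
For S: α = {), - -}, β = {- -, A3 -}. Rewrite as S → β S' and S' → α S' | ε.
For A3: α = {-}, β = {) ), ) A3}. Rewrite as A3 → β A3' and A3' → α A3' | ε.

S ::= - - S' | A3 - S'; A3 ::= ) ) A3' | ) A3 A3'; S' ::= ) S' | - - S' | ε; A3' ::= - A3' | ε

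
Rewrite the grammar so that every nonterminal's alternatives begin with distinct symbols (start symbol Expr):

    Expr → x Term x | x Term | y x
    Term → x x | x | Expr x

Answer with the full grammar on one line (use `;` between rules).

Expr → y x | x Term Expr1; Term → Expr x | x Term1; Expr1 → x | eps; Term1 → x | eps

Expr has alternatives sharing prefix 'x Term': factor to Expr → x Term Expr1 with Expr1 → x | ε.
Term has alternatives sharing prefix 'x': factor to Term → x Term1 with Term1 → x | ε.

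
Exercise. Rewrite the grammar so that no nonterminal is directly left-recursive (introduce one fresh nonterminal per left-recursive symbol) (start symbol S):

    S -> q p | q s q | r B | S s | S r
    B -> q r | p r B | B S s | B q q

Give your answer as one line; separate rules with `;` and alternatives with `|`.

S, B are directly left-recursive.
For S: α = {s, r}, β = {q p, q s q, r B}. Rewrite as S → β S' and S' → α S' | ε.
For B: α = {S s, q q}, β = {q r, p r B}. Rewrite as B → β B' and B' → α B' | ε.

S -> q p S' | q s q S' | r B S'; B -> q r B' | p r B B'; S' -> s S' | r S' | ε; B' -> S s B' | q q B' | ε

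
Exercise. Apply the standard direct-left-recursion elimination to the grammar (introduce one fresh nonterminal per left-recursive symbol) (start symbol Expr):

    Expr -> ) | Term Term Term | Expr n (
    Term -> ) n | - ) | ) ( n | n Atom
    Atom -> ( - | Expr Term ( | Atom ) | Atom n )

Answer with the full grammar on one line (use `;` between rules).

Expr -> ) Expr1 | Term Term Term Expr1; Term -> ) n | - ) | ) ( n | n Atom; Atom -> ( - Atom1 | Expr Term ( Atom1; Expr1 -> n ( Expr1 | ε; Atom1 -> ) Atom1 | n ) Atom1 | ε

Expr, Atom are directly left-recursive.
For Expr: α = {n (}, β = {), Term Term Term}. Rewrite as Expr → β Expr1 and Expr1 → α Expr1 | ε.
For Atom: α = {), n )}, β = {( -, Expr Term (}. Rewrite as Atom → β Atom1 and Atom1 → α Atom1 | ε.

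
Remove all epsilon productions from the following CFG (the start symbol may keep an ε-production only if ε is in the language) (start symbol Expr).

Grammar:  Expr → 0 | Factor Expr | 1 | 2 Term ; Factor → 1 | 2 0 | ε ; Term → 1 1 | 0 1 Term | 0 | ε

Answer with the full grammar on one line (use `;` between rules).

Expr → 0 | Factor Expr | 1 | 2 Term | 2; Factor → 1 | 2 0; Term → 1 1 | 0 1 Term | 0 1 | 0

Nullable nonterminals: {Factor, Term}.
ε ∉ L(G), so no ε-production is kept.
Expand every rule over subsets of its nullable positions: Expr → 2 Term gives 2 Term | 2. Term → 0 1 Term gives 0 1 Term | 0 1.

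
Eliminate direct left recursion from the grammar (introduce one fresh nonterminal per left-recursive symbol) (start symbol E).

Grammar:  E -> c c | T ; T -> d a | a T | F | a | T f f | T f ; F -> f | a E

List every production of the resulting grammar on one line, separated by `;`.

Directly left-recursive nonterminal: T.
For T: α = {f f, f}, β = {d a, a T, F, a}. Rewrite as T → β T' and T' → α T' | ε.

E -> c c | T; T -> d a T' | a T T' | F T' | a T'; F -> f | a E; T' -> f f T' | f T' | ε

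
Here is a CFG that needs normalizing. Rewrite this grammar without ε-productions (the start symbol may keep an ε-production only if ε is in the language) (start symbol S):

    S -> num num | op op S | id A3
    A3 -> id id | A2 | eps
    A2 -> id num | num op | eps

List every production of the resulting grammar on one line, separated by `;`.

S -> num num | op op S | id A3 | id; A3 -> id id | A2; A2 -> id num | num op

Nullable set = {A2, A3}.
ε ∉ L(G), so no ε-production is kept.
Add the nullable-subset variants: S → id A3 gives id A3 | id.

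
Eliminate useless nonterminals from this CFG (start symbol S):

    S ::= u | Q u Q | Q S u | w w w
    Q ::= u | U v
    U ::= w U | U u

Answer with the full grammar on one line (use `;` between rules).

Generating nonterminals: {Q, S}.
Reachable from S after that: {Q, S}.
Removed useless symbols: {U} and every production mentioning them.

S ::= u | Q u Q | Q S u | w w w; Q ::= u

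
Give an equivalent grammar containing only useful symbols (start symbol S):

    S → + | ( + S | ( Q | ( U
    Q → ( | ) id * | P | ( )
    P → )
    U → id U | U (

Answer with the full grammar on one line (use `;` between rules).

Generating nonterminals: {P, Q, S}.
Reachable from S after that: {P, Q, S}.
Removed useless symbols: {U} and every production mentioning them.

S → + | ( + S | ( Q; Q → ( | ) id * | P | ( ); P → )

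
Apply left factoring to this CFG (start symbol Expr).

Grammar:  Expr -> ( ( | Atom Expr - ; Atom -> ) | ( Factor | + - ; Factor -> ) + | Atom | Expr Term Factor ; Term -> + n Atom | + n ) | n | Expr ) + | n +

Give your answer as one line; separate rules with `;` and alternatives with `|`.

Term has alternatives sharing prefix '+ n': factor to Term → + n Term1 with Term1 → Atom | ).
Term has alternatives sharing prefix 'n': factor to Term → n Term2 with Term2 → ε | +.

Expr -> ( ( | Atom Expr -; Atom -> ) | ( Factor | + -; Factor -> ) + | Atom | Expr Term Factor; Term -> Expr ) + | + n Term1 | n Term2; Term1 -> Atom | ); Term2 -> eps | +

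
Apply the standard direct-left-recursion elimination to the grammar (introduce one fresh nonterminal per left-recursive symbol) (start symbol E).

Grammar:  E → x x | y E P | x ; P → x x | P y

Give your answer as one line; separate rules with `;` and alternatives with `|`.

E → x x | y E P | x; P → x x P'; P' → y P' | ε

Directly left-recursive nonterminal: P.
For P: α = {y}, β = {x x}. Rewrite as P → β P' and P' → α P' | ε.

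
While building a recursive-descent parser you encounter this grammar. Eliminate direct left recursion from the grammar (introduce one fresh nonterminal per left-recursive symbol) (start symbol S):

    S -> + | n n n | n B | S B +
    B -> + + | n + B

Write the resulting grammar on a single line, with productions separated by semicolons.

S -> + S' | n n n S' | n B S'; B -> + + | n + B; S' -> B + S' | ε

Directly left-recursive nonterminal: S.
For S: α = {B +}, β = {+, n n n, n B}. Rewrite as S → β S' and S' → α S' | ε.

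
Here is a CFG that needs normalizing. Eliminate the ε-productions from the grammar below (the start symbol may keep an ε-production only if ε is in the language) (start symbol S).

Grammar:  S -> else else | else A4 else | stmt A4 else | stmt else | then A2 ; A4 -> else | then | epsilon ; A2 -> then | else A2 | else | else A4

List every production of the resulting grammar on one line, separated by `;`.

S -> else else | else A4 else | stmt A4 else | stmt else | then A2; A4 -> else | then; A2 -> then | else A2 | else | else A4

The nullable symbols are {A4}.
ε ∉ L(G), so no ε-production is kept.
Add the nullable-subset variants: S → stmt A4 else gives stmt A4 else | stmt else.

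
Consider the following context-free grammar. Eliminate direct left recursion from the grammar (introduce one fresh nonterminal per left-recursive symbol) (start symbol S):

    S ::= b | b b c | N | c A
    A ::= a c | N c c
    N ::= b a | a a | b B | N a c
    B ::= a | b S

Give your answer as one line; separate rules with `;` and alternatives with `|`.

Directly left-recursive nonterminal: N.
For N: α = {a c}, β = {b a, a a, b B}. Rewrite as N → β N' and N' → α N' | ε.

S ::= b | b b c | N | c A; A ::= a c | N c c; N ::= b a N' | a a N' | b B N'; B ::= a | b S; N' ::= a c N' | eps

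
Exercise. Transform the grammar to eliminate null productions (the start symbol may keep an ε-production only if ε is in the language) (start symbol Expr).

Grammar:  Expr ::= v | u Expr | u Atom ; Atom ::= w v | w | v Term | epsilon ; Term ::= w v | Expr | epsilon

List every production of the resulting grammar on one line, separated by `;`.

Nullable nonterminals: {Atom, Term}.
ε ∉ L(G), so no ε-production is kept.
Add the nullable-subset variants: Expr → u Atom gives u Atom | u. Atom → v Term gives v Term | v.

Expr ::= v | u Expr | u Atom | u; Atom ::= w v | w | v Term | v; Term ::= w v | Expr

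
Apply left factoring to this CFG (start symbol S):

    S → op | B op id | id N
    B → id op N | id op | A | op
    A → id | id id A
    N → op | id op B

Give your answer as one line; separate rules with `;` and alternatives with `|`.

B has alternatives sharing prefix 'id op': factor to B → id op B' with B' → N | ε.
A has alternatives sharing prefix 'id': factor to A → id A' with A' → ε | id A.

S → op | B op id | id N; B → A | op | id op B'; A → id A'; N → op | id op B; B' → N | ε; A' → ε | id A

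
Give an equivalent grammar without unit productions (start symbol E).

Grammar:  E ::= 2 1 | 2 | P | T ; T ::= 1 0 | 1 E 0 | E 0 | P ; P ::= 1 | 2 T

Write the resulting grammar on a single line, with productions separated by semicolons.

E ::= 2 1 | 2 | 1 | 2 T | 1 0 | 1 E 0 | E 0; T ::= 1 | 2 T | 1 0 | 1 E 0 | E 0; P ::= 1 | 2 T

Unit pairs: E ⇒* {P, T}; T ⇒* {P}.
Replace each nonterminal's rules with the union of the non-unit rules of every nonterminal it unit-derives.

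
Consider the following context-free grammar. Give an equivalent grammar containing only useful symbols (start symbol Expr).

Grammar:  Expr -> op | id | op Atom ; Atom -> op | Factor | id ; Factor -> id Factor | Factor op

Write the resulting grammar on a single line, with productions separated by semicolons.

Generating nonterminals: {Atom, Expr}.
Reachable from Expr after that: {Atom, Expr}.
Removed useless symbols: {Factor} and every production mentioning them.

Expr -> op | id | op Atom; Atom -> op | id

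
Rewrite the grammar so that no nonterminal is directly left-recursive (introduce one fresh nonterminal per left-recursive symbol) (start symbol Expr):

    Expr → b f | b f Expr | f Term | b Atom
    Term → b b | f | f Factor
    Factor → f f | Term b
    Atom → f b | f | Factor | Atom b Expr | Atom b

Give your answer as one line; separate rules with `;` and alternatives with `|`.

Directly left-recursive nonterminal: Atom.
For Atom: α = {b Expr, b}, β = {f b, f, Factor}. Rewrite as Atom → β Atom1 and Atom1 → α Atom1 | ε.

Expr → b f | b f Expr | f Term | b Atom; Term → b b | f | f Factor; Factor → f f | Term b; Atom → f b Atom1 | f Atom1 | Factor Atom1; Atom1 → b Expr Atom1 | b Atom1 | ε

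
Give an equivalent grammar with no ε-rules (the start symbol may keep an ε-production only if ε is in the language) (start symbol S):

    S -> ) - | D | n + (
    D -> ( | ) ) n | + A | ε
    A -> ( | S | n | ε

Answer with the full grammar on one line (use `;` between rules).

Nullable nonterminals: {A, D, S}.
ε ∈ L(G) since S is nullable, so keep S → ε.
Add the nullable-subset variants: D → + A gives + A | +.

S -> ) - | D | n + ( | ε; D -> ( | ) ) n | + A | +; A -> ( | S | n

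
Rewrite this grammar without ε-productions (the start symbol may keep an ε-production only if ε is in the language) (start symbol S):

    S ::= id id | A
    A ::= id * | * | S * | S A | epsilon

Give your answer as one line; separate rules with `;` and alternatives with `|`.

S ::= id id | A | epsilon; A ::= id * | * | S * | S A | S

Nullable set = {A, S}.
ε ∈ L(G) since S is nullable, so keep S → ε.
For each production, add variants omitting each subset of nullable occurrences: A → S A gives S A | S.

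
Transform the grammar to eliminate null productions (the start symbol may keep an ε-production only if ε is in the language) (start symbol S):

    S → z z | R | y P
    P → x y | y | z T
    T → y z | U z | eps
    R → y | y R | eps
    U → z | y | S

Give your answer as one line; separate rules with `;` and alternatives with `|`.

Nullable set = {R, S, T, U}.
ε ∈ L(G) since S is nullable, so keep S → ε.
Add the nullable-subset variants: P → z T gives z T | z. T → U z gives U z | z.

S → z z | R | y P | ε; P → x y | y | z T | z; T → y z | U z | z; R → y | y R; U → z | y | S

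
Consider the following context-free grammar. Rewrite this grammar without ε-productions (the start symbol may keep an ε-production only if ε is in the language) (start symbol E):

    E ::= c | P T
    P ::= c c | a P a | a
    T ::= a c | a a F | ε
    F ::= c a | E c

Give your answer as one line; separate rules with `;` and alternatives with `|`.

E ::= c | P T | P; P ::= c c | a P a | a; T ::= a c | a a F; F ::= c a | E c

The nullable symbols are {T}.
ε ∉ L(G), so no ε-production is kept.
Add the nullable-subset variants: E → P T gives P T | P.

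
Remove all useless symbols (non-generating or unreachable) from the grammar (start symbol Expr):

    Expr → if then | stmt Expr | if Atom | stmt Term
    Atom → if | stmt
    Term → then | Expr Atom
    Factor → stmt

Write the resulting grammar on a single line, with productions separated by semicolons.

Generating nonterminals: {Atom, Expr, Factor, Term}.
Reachable from Expr after that: {Atom, Expr, Term}.
Removed useless symbols: {Factor} and every production mentioning them.

Expr → if then | stmt Expr | if Atom | stmt Term; Atom → if | stmt; Term → then | Expr Atom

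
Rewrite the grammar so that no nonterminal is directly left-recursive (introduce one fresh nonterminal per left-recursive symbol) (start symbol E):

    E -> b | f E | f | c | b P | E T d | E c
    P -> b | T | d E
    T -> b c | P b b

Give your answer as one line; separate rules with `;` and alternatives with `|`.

E -> b E' | f E E' | f E' | c E' | b P E'; P -> b | T | d E; T -> b c | P b b; E' -> T d E' | c E' | ε

Directly left-recursive nonterminal: E.
For E: α = {T d, c}, β = {b, f E, f, c, b P}. Rewrite as E → β E' and E' → α E' | ε.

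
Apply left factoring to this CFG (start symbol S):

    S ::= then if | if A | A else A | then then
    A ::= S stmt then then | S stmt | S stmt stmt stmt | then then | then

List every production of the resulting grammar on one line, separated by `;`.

S has alternatives sharing prefix 'then': factor to S → then S' with S' → if | then.
A has alternatives sharing prefix 'S stmt': factor to A → S stmt A' with A' → then then | ε | stmt stmt.
A has alternatives sharing prefix 'then': factor to A → then A'' with A'' → then | ε.

S ::= if A | A else A | then S'; A ::= S stmt A' | then A''; S' ::= if | then; A' ::= then then | ε | stmt stmt; A'' ::= then | ε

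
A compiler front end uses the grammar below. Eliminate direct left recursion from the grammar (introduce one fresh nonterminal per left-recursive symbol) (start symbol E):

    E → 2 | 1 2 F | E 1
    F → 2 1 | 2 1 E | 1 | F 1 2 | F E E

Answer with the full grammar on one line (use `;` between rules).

E → 2 E' | 1 2 F E'; F → 2 1 F' | 2 1 E F' | 1 F'; E' → 1 E' | ε; F' → 1 2 F' | E E F' | ε

E, F are directly left-recursive.
For E: α = {1}, β = {2, 1 2 F}. Rewrite as E → β E' and E' → α E' | ε.
For F: α = {1 2, E E}, β = {2 1, 2 1 E, 1}. Rewrite as F → β F' and F' → α F' | ε.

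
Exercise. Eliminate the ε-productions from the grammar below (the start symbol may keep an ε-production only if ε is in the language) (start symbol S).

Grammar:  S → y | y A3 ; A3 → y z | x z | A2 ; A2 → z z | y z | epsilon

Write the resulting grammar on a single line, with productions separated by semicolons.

Nullable set = {A2, A3}.
ε ∉ L(G), so no ε-production is kept.

S → y | y A3; A3 → y z | x z | A2; A2 → z z | y z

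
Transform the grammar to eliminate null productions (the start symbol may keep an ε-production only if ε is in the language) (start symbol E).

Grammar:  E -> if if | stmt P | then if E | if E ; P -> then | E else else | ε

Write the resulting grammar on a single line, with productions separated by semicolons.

Nullable nonterminals: {P}.
ε ∉ L(G), so no ε-production is kept.
Add the nullable-subset variants: E → stmt P gives stmt P | stmt.

E -> if if | stmt P | stmt | then if E | if E; P -> then | E else else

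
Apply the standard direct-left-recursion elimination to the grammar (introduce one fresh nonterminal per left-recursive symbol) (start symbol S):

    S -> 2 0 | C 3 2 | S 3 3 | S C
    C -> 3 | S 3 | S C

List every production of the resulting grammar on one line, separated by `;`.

Left recursion appears on S.
For S: α = {3 3, C}, β = {2 0, C 3 2}. Rewrite as S → β S' and S' → α S' | ε.

S -> 2 0 S' | C 3 2 S'; C -> 3 | S 3 | S C; S' -> 3 3 S' | C S' | ε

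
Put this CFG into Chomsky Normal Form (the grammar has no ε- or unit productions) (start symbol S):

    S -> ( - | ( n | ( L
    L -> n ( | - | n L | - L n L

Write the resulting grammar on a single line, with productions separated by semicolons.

S -> X1 X2 | X1 X3 | X1 L; L -> X3 X1 | - | X3 L | X2 Y1; X1 -> (; X2 -> -; X3 -> n; Y1 -> L Y2; Y2 -> X3 L

Introduce a nonterminal for each terminal appearing in a rule of length ≥ 2: X1 → (, X2 → -, X3 → n.
Binarize each right-hand side of length ≥ 3 by chaining fresh nonterminals (Y1, Y2, …): affected rules were L → X2 L X3 L.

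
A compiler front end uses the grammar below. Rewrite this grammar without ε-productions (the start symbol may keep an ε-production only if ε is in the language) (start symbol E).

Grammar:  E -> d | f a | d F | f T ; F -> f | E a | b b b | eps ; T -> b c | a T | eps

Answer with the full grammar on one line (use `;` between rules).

Nullable set = {F, T}.
ε ∉ L(G), so no ε-production is kept.
For each production, add variants omitting each subset of nullable occurrences: E → f T gives f T | f. T → a T gives a T | a.

E -> d | f a | d F | f T | f; F -> f | E a | b b b; T -> b c | a T | a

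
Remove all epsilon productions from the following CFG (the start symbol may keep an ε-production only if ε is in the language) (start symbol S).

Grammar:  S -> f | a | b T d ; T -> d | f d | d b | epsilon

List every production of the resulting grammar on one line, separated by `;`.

S -> f | a | b T d | b d; T -> d | f d | d b

Nullable nonterminals: {T}.
ε ∉ L(G), so no ε-production is kept.
Add the nullable-subset variants: S → b T d gives b T d | b d.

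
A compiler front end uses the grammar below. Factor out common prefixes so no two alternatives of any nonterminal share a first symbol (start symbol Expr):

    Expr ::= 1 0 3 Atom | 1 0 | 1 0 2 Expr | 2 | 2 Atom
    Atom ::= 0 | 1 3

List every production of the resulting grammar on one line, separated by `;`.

Expr has alternatives sharing prefix '1 0': factor to Expr → 1 0 Expr1 with Expr1 → 3 Atom | ε | 2 Expr.
Expr has alternatives sharing prefix '2': factor to Expr → 2 Expr2 with Expr2 → ε | Atom.

Expr ::= 1 0 Expr1 | 2 Expr2; Atom ::= 0 | 1 3; Expr1 ::= 3 Atom | ε | 2 Expr; Expr2 ::= ε | Atom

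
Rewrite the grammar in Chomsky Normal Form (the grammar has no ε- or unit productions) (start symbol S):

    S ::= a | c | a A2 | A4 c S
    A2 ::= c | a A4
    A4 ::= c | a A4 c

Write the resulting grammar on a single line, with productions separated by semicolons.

S ::= a | c | X1 A2 | A4 Y1; A2 ::= c | X1 A4; A4 ::= c | X1 Y2; X1 ::= a; X2 ::= c; Y1 ::= X2 S; Y2 ::= A4 X2

Introduce a nonterminal for each terminal appearing in a rule of length ≥ 2: X1 → a, X2 → c.
Binarize each right-hand side of length ≥ 3 by chaining fresh nonterminals (Y1, Y2, …): affected rules were S → A4 X2 S; A4 → X1 A4 X2.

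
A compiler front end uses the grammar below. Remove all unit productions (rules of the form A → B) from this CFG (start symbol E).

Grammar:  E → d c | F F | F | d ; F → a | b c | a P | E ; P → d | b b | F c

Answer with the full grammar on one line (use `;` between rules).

Unit pairs: E ⇒* {F}; F ⇒* {E}.
For each unit pair (A, B), copy every non-unit production of B to A, then drop all unit productions.

E → d c | F F | d | a | b c | a P; F → d c | F F | d | a | b c | a P; P → d | b b | F c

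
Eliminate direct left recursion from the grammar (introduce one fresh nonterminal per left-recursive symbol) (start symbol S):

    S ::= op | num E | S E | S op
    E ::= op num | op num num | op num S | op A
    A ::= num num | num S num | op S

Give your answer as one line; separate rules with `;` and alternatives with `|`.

S ::= op S' | num E S'; E ::= op num | op num num | op num S | op A; A ::= num num | num S num | op S; S' ::= E S' | op S' | epsilon

S is directly left-recursive.
For S: α = {E, op}, β = {op, num E}. Rewrite as S → β S' and S' → α S' | ε.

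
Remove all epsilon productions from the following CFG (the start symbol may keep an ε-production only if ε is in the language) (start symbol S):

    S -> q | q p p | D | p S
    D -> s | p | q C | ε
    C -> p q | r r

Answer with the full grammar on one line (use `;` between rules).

S -> q | q p p | D | p S | p | ε; D -> s | p | q C; C -> p q | r r

Nullable set = {D, S}.
ε ∈ L(G) since S is nullable, so keep S → ε.
Add the nullable-subset variants: S → p S gives p S | p.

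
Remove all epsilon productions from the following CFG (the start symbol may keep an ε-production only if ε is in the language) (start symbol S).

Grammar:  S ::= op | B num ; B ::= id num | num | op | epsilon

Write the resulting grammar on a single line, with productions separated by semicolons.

S ::= op | B num | num; B ::= id num | num | op

The nullable symbols are {B}.
ε ∉ L(G), so no ε-production is kept.
Add the nullable-subset variants: S → B num gives B num | num.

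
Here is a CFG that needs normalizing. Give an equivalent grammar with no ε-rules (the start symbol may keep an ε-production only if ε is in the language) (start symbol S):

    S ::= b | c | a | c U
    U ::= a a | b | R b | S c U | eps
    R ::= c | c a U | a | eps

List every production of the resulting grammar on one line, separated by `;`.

S ::= b | c | a | c U; U ::= a a | b | R b | S c U | S c; R ::= c | c a U | c a | a

Nullable nonterminals: {R, U}.
ε ∉ L(G), so no ε-production is kept.
Add the nullable-subset variants: U → S c U gives S c U | S c. R → c a U gives c a U | c a.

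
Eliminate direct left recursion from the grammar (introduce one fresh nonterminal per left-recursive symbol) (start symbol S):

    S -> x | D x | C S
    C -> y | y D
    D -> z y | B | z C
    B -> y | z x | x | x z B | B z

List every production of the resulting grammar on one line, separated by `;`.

S -> x | D x | C S; C -> y | y D; D -> z y | B | z C; B -> y B' | z x B' | x B' | x z B B'; B' -> z B' | eps

Left recursion appears on B.
For B: α = {z}, β = {y, z x, x, x z B}. Rewrite as B → β B' and B' → α B' | ε.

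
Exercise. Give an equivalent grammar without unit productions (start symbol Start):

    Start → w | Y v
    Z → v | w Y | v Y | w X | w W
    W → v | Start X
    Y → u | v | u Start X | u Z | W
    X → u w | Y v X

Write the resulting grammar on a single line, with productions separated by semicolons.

Start → w | Y v; Z → v | w Y | v Y | w X | w W; W → v | Start X; Y → v | Start X | u | u Start X | u Z; X → u w | Y v X

Unit pairs: Y ⇒* {W}.
Replace each nonterminal's rules with the union of the non-unit rules of every nonterminal it unit-derives.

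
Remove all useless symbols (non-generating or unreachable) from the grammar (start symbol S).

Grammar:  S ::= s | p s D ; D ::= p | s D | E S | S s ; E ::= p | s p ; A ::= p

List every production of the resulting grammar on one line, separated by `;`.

S ::= s | p s D; D ::= p | s D | E S | S s; E ::= p | s p

Generating nonterminals: {A, D, E, S}.
Reachable from S after that: {D, E, S}.
Removed useless symbols: {A} and every production mentioning them.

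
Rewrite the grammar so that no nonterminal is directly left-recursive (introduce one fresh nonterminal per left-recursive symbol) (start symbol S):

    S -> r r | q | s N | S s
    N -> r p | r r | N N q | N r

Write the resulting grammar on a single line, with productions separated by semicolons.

S -> r r S' | q S' | s N S'; N -> r p N' | r r N'; S' -> s S' | ε; N' -> N q N' | r N' | ε

Directly left-recursive nonterminals: S, N.
For S: α = {s}, β = {r r, q, s N}. Rewrite as S → β S' and S' → α S' | ε.
For N: α = {N q, r}, β = {r p, r r}. Rewrite as N → β N' and N' → α N' | ε.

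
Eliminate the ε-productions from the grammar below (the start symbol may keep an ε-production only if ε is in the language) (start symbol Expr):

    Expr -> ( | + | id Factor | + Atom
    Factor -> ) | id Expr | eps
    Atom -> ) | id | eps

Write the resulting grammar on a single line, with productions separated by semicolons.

Nullable nonterminals: {Atom, Factor}.
ε ∉ L(G), so no ε-production is kept.
Expand every rule over subsets of its nullable positions: Expr → id Factor gives id Factor | id.

Expr -> ( | + | id Factor | id | + Atom; Factor -> ) | id Expr; Atom -> ) | id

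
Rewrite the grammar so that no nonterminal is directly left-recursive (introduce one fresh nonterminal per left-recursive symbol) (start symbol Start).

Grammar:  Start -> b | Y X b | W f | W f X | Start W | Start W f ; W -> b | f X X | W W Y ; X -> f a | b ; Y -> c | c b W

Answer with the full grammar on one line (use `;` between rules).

Start -> b Start1 | Y X b Start1 | W f Start1 | W f X Start1; W -> b W1 | f X X W1; X -> f a | b; Y -> c | c b W; Start1 -> W Start1 | W f Start1 | ε; W1 -> W Y W1 | ε

Left recursion appears on Start, W.
For Start: α = {W, W f}, β = {b, Y X b, W f, W f X}. Rewrite as Start → β Start1 and Start1 → α Start1 | ε.
For W: α = {W Y}, β = {b, f X X}. Rewrite as W → β W1 and W1 → α W1 | ε.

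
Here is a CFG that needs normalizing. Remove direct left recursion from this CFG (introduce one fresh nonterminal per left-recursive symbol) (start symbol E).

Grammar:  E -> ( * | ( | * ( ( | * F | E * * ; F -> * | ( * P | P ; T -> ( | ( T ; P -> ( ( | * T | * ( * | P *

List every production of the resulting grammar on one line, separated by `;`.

Left recursion appears on E, P.
For E: α = {* *}, β = {( *, (, * ( (, * F}. Rewrite as E → β E' and E' → α E' | ε.
For P: α = {*}, β = {( (, * T, * ( *}. Rewrite as P → β P' and P' → α P' | ε.

E -> ( * E' | ( E' | * ( ( E' | * F E'; F -> * | ( * P | P; T -> ( | ( T; P -> ( ( P' | * T P' | * ( * P'; E' -> * * E' | ε; P' -> * P' | ε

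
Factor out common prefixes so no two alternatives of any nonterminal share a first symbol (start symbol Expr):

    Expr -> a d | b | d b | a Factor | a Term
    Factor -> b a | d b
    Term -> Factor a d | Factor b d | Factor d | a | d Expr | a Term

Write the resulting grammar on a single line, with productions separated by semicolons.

Expr has alternatives sharing prefix 'a': factor to Expr → a Expr1 with Expr1 → d | Factor | Term.
Term has alternatives sharing prefix 'Factor': factor to Term → Factor Term1 with Term1 → a d | b d | d.
Term has alternatives sharing prefix 'a': factor to Term → a Term2 with Term2 → ε | Term.

Expr -> b | d b | a Expr1; Factor -> b a | d b; Term -> d Expr | Factor Term1 | a Term2; Expr1 -> d | Factor | Term; Term1 -> a d | b d | d; Term2 -> eps | Term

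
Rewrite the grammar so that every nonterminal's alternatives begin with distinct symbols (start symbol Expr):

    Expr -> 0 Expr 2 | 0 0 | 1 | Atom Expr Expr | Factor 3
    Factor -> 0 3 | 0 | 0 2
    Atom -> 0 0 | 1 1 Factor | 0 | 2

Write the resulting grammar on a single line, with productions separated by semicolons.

Expr -> 1 | Atom Expr Expr | Factor 3 | 0 Expr1; Factor -> 0 Factor1; Atom -> 1 1 Factor | 2 | 0 Atom1; Expr1 -> Expr 2 | 0; Factor1 -> 3 | ε | 2; Atom1 -> 0 | ε

Expr has alternatives sharing prefix '0': factor to Expr → 0 Expr1 with Expr1 → Expr 2 | 0.
Factor has alternatives sharing prefix '0': factor to Factor → 0 Factor1 with Factor1 → 3 | ε | 2.
Atom has alternatives sharing prefix '0': factor to Atom → 0 Atom1 with Atom1 → 0 | ε.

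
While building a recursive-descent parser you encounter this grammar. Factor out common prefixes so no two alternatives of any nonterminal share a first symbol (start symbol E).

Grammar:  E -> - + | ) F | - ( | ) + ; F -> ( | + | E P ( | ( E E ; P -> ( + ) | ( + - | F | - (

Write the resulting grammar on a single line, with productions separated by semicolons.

E -> - E' | ) E''; F -> + | E P ( | ( F'; P -> F | - ( | ( + P'; E' -> + | (; E'' -> F | +; F' -> ε | E E; P' -> ) | -

E has alternatives sharing prefix '-': factor to E → - E' with E' → + | (.
E has alternatives sharing prefix ')': factor to E → ) E'' with E'' → F | +.
F has alternatives sharing prefix '(': factor to F → ( F' with F' → ε | E E.
P has alternatives sharing prefix '( +': factor to P → ( + P' with P' → ) | -.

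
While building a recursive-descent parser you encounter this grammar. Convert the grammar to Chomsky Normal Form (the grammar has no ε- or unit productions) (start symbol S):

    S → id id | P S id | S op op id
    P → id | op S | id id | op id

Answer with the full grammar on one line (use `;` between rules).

S → X1 X1 | P Y1 | S Y2; P → id | X2 S | X1 X1 | X2 X1; X1 → id; X2 → op; Y1 → S X1; Y2 → X2 Y3; Y3 → X2 X1

Introduce a nonterminal for each terminal appearing in a rule of length ≥ 2: X1 → id, X2 → op.
Binarize each right-hand side of length ≥ 3 by chaining fresh nonterminals (Y1, Y2, …): affected rules were S → P S X1; S → S X2 X2 X1.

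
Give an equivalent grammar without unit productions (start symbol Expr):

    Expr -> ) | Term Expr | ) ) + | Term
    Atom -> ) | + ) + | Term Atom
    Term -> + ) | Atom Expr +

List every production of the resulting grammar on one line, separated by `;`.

Expr -> + ) | Atom Expr + | ) | Term Expr | ) ) +; Atom -> ) | + ) + | Term Atom; Term -> + ) | Atom Expr +

Unit pairs: Expr ⇒* {Term}.
For each unit pair (A, B), copy every non-unit production of B to A, then drop all unit productions.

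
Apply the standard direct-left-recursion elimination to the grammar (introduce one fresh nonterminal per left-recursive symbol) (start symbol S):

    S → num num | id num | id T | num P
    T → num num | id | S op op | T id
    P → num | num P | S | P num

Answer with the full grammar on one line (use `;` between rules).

T, P are directly left-recursive.
For T: α = {id}, β = {num num, id, S op op}. Rewrite as T → β T' and T' → α T' | ε.
For P: α = {num}, β = {num, num P, S}. Rewrite as P → β P' and P' → α P' | ε.

S → num num | id num | id T | num P; T → num num T' | id T' | S op op T'; P → num P' | num P P' | S P'; T' → id T' | epsilon; P' → num P' | epsilon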